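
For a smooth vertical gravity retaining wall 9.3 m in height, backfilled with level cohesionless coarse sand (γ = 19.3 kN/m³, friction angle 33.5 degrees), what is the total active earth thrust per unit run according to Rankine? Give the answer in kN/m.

241 kN/m

K_a = tan²(45° − φ/2) = 0.2887.
P_a = ½ K_a γ H² = 0.5 × 0.2887 × 19.3 × 9.3² = 241.0 kN/m.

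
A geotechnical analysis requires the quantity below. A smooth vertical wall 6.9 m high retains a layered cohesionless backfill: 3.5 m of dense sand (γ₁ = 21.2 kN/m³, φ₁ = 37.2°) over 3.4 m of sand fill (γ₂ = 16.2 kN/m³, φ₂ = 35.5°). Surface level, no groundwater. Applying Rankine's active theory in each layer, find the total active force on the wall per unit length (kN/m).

K_a1 = tan²(45°−37.2°/2) = 0.2464; K_a2 = tan²(45°−35.5°/2) = 0.2653.
Layer 1: σ at base = K_a1 γ₁ h₁ = 18.28 kPa; P₁ = ½×18.28×3.5 = 32.00.
Layer 2: σ_v at top = γ₁h₁ = 74.20; σ_h top = K_a2×74.20 = 19.68; σ_h base = K_a2×(74.20+16.2×3.4) = 34.29.
P₂ = ½(19.68+34.29)×3.4 = 91.76. Total P_a = 32.00+91.76 = 123.8 kN/m.

124 kN/m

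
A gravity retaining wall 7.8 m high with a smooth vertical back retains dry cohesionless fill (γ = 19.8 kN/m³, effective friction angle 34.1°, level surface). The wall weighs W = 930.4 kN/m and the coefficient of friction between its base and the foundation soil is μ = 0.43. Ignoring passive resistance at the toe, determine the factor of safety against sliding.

2.36

K_a = tan²(45° − 34.1°/2) = 0.2815.
P_a = ½K_aγH² = 0.5×0.2815×19.8×7.8² = 169.6 kN/m, acting at H/3 = 2.600 m above the base.
FS_sliding = μW / P_a = 0.43×930.4 / 169.6 = 2.359.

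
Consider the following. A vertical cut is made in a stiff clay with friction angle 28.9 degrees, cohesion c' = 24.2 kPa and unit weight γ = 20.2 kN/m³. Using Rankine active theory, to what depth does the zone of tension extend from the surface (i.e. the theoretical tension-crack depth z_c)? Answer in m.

K_a = tan²(45° − 28.9°/2) = 0.3484; √K_a = 0.5902.
The active pressure is zero where K_a γ z = 2c√K_a, so z_c = 2c/(γ√K_a) = 2×24.2/(20.2×0.5902) = 4.060 m.

4.06 m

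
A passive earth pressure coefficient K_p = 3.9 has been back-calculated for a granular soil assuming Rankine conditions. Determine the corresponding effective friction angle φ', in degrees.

K_p = (1+sin φ)/(1−sin φ) ⇒ sin φ = (K_p − 1)/(K_p + 1) = 0.5918.
φ = arcsin(0.5918) = 36.29°.

36.3°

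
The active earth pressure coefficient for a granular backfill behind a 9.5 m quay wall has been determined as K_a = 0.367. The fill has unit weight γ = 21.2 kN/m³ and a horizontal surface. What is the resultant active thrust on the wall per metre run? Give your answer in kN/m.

351 kN/m

P = ½ K_a γ H² = 0.5 × 0.367 × 21.2 × 9.5² = 351.1 kN/m.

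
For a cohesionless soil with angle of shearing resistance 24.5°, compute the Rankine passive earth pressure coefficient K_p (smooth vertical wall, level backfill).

2.42

K_p = (1 + sin φ)/(1 − sin φ) = tan²(45° + 24.5°/2) = 2.417.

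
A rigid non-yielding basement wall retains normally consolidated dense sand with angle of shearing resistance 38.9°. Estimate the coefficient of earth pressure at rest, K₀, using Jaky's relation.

K₀ = 1 − sin φ' = 1 − sin 38.9° = 0.3720.

0.372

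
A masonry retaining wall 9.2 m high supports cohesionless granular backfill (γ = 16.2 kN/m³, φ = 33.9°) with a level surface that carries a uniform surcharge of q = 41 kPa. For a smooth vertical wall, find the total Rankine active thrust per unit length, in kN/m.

K_a = tan²(45° − φ/2) = 0.2839.
Soil triangle: ½ K_a γ H² = 0.5×0.2839×16.2×9.2² = 194.6 kN/m.
Surcharge rectangle: K_a q H = 0.2839×41×9.2 = 107.1 kN/m.
Total = 194.6 + 107.1 = 301.7 kN/m.

302 kN/m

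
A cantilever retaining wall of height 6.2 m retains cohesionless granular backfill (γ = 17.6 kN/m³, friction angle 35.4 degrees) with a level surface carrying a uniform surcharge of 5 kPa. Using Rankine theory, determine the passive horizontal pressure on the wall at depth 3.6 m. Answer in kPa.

257 kPa

K_p = (1 + sin φ)/(1 − sin φ) = 3.754.
σ_v = γz + q = 17.6 × 3.6 + 5 = 68.36 kPa.
σ_h = K_p σ_v = 3.754 × 68.36 = 256.6 kPa.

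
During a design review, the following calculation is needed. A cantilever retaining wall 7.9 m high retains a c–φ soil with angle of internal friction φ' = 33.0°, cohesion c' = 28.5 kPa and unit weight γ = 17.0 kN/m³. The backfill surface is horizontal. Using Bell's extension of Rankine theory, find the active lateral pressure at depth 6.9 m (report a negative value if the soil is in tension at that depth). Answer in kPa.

3.63 kPa

K_a = (1 − sin φ)/(1 + sin φ) = 0.2948.
σ_a = K_a γ z − 2c√K_a = 0.2948×17.0×6.9 − 2×28.5×0.5430 = 3.632 kPa.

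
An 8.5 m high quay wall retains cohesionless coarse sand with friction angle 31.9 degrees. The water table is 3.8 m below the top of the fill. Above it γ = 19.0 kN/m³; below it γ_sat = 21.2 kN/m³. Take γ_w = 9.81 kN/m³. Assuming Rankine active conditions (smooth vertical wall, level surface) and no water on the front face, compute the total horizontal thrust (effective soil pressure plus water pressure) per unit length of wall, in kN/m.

294 kN/m

K_a = tan²(45° − φ/2) = 0.3085.
γ' = 21.2 − 9.81 = 11.39 kN/m³. Depth below WT = 4.7 m.
σ'_h at WT = K_a γ d_w = 22.28 kPa; at base = 22.28 + K_a γ' × 4.7 = 38.79 kPa.
P₁ (0–3.8 m) = ½×22.28×3.8 = 42.32. P₂ (3.8–8.5 m) = ½(22.28+38.79)×4.7 = 143.5.
P_w = ½ γ_w h₂² = 0.5×9.81×4.7² = 108.4. Total = 42.32+143.5+108.4 = 294.2 kN/m.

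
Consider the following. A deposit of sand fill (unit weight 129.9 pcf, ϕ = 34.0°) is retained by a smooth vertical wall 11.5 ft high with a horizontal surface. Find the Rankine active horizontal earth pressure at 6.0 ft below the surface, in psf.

K_a = (1 − sin φ)/(1 + sin φ) = 0.2827.
σ_h = K_a γ z = 0.2827 × 129.9 × 6.0 = 220.3 psf.

220 psf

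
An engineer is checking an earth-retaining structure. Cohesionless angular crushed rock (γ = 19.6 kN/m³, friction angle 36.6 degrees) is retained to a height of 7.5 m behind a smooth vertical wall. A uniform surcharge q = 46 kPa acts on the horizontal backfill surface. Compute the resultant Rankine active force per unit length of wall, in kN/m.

227 kN/m

K_a = tan²(45° − φ/2) = 0.2530.
Soil triangle: ½ K_a γ H² = 0.5×0.2530×19.6×7.5² = 139.4 kN/m.
Surcharge rectangle: K_a q H = 0.2530×46×7.5 = 87.27 kN/m.
Total = 139.4 + 87.27 = 226.7 kN/m.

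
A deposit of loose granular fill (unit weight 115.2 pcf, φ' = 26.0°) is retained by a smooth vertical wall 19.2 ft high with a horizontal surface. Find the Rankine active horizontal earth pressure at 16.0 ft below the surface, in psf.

K_a = (1 − sin φ)/(1 + sin φ) = 0.3905.
σ_h = K_a γ z = 0.3905 × 115.2 × 16.0 = 719.7 psf.

720 psf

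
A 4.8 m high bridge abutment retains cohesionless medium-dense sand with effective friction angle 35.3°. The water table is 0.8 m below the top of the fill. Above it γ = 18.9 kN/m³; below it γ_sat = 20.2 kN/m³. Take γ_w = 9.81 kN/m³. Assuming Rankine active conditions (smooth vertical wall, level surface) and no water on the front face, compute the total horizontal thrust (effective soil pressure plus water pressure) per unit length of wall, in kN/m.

K_a = tan²(45° − φ/2) = 0.2675.
γ' = 20.2 − 9.81 = 10.39 kN/m³. Depth below WT = 4.0 m.
σ'_h at WT = K_a γ d_w = 4.045 kPa; at base = 4.045 + K_a γ' × 4.0 = 15.16 kPa.
P₁ (0–0.8 m) = ½×4.045×0.8 = 1.618. P₂ (0.8–4.8 m) = ½(4.045+15.16)×4.0 = 38.42.
P_w = ½ γ_w h₂² = 0.5×9.81×4.0² = 78.48. Total = 1.618+38.42+78.48 = 118.5 kN/m.

119 kN/m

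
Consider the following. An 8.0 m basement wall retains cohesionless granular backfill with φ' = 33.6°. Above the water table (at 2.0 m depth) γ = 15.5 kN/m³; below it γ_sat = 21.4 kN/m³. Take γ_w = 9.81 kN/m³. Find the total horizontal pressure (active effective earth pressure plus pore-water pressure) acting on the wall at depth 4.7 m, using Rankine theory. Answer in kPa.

44.4 kPa

K_a = (1 − sin φ)/(1 + sin φ) = 0.2875.
γ' = 21.4 − 9.81 = 11.59 kN/m³.
Effective vertical stress at 4.7 m: σ'_v = 15.5×2.0 + 11.59×2.70 = 62.29 kPa.
σ'_h = K_a σ'_v = 0.2875 × 62.29 = 17.91 kPa; u = γ_w × 2.70 = 26.49 kPa.
Total σ_h = 17.91 + 26.49 = 44.40 kPa.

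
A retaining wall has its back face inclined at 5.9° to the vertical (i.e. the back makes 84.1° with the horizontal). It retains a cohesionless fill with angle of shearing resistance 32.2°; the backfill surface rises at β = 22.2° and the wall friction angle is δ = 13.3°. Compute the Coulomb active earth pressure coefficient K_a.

0.458

K_a = sin²(α+φ) / [sin²α · sin(α−δ) · (1 + √{sin(φ+δ)sin(φ−β) / (sin(α−δ)sin(α+β))})²].
With α = 84.1°, φ = 32.2°, δ = 13.3°, β = 22.2°: K_a = 0.4585.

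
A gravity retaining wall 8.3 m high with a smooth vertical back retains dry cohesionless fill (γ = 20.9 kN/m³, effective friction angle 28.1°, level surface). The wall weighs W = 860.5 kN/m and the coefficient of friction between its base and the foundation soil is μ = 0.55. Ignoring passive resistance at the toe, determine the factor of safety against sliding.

1.83

K_a = tan²(45° − 28.1°/2) = 0.3596.
P_a = ½K_aγH² = 0.5×0.3596×20.9×8.3² = 258.9 kN/m, acting at H/3 = 2.767 m above the base.
FS_sliding = μW / P_a = 0.55×860.5 / 258.9 = 1.828.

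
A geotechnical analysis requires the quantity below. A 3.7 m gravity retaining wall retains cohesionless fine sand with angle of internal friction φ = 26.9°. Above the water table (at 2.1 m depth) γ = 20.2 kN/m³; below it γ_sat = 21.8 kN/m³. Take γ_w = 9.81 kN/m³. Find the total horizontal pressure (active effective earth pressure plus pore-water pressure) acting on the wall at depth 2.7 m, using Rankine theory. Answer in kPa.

K_a = (1 − sin φ)/(1 + sin φ) = 0.3770.
γ' = 21.8 − 9.81 = 11.99 kN/m³.
Effective vertical stress at 2.7 m: σ'_v = 20.2×2.1 + 11.99×0.600 = 49.61 kPa.
σ'_h = K_a σ'_v = 0.3770 × 49.61 = 18.70 kPa; u = γ_w × 0.600 = 5.886 kPa.
Total σ_h = 18.70 + 5.886 = 24.59 kPa.

24.6 kPa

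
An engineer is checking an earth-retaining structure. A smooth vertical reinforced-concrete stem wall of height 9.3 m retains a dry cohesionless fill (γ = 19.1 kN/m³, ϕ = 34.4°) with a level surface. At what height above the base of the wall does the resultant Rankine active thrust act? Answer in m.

K_a = 0.2780.
The pressure distribution is triangular, so the resultant acts at H/3 above the base = 9.3/3 = 3.100 m.

3.10 m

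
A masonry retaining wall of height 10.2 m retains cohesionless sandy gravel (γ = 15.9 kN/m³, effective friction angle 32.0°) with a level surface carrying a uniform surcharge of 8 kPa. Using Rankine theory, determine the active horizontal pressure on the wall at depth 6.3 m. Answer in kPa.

33.2 kPa

K_a = (1 − sin φ)/(1 + sin φ) = 0.3073.
σ_v = γz + q = 15.9 × 6.3 + 8 = 108.2 kPa.
σ_h = K_a σ_v = 0.3073 × 108.2 = 33.24 kPa.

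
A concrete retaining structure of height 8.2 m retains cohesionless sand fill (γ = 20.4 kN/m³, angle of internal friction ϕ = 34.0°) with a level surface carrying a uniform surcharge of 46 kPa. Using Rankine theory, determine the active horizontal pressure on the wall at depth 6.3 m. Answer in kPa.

K_a = (1 − sin φ)/(1 + sin φ) = 0.2827.
σ_v = γz + q = 20.4 × 6.3 + 46 = 174.5 kPa.
σ_h = K_a σ_v = 0.2827 × 174.5 = 49.34 kPa.

49.3 kPa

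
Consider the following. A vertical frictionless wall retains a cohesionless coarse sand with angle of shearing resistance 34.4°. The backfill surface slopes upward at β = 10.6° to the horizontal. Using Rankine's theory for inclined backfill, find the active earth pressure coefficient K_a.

K_a = cos β · (cos β − √(cos²β − cos²φ)) / (cos β + √(cos²β − cos²φ)).
cos β = 0.9829, cos φ = 0.8251, √(cos²β − cos²φ) = 0.5342.
K_a = 0.9829 × (0.9829 − 0.5342)/(0.9829 + 0.5342) = 0.2907.

0.291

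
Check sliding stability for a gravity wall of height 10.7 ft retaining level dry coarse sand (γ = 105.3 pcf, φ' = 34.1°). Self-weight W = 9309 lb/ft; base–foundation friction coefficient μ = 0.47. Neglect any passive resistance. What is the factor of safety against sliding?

K_a = tan²(45° − 34.1°/2) = 0.2815.
P_a = ½K_aγH² = 0.5×0.2815×105.3×10.7² = 1697 lb/ft, acting at H/3 = 3.567 ft above the base.
FS_sliding = μW / P_a = 0.47×9309 / 1697 = 2.578.

2.58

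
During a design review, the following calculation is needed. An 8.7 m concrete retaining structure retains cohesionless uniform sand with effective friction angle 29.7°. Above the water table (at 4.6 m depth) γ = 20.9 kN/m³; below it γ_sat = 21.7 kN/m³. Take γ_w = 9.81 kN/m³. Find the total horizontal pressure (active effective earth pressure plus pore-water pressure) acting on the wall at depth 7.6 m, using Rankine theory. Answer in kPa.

K_a = (1 − sin φ)/(1 + sin φ) = 0.3374.
γ' = 21.7 − 9.81 = 11.89 kN/m³.
Effective vertical stress at 7.6 m: σ'_v = 20.9×4.6 + 11.89×3.00 = 131.8 kPa.
σ'_h = K_a σ'_v = 0.3374 × 131.8 = 44.47 kPa; u = γ_w × 3.00 = 29.43 kPa.
Total σ_h = 44.47 + 29.43 = 73.90 kPa.

73.9 kPa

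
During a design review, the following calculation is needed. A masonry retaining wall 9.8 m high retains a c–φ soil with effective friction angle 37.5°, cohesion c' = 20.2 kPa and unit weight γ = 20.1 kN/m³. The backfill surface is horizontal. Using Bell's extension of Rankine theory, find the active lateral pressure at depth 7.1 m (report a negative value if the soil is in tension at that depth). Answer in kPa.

14.8 kPa

K_a = (1 − sin φ)/(1 + sin φ) = 0.2432.
σ_a = K_a γ z − 2c√K_a = 0.2432×20.1×7.1 − 2×20.2×0.4931 = 14.78 kPa.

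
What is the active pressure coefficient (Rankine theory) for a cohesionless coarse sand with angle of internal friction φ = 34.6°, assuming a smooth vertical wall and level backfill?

K_a = tan²(45° − φ/2) = tan²(27.70°) = 0.2756.

0.276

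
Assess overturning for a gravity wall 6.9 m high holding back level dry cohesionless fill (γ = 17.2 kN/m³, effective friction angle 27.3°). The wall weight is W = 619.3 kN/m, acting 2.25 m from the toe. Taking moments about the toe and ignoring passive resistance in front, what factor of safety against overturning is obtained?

3.99

K_a = tan²(45° − 27.3°/2) = 0.3711.
P_a = ½K_aγH² = 0.5×0.3711×17.2×6.9² = 152.0 kN/m, acting at H/3 = 2.300 m above the base.
Overturning moment M_o = P_a × H/3 = 152.0 × 2.300 = 349.5.
Resisting moment M_r = W × 2.25 = 619.3 × 2.25 = 1393.
FS_overturning = M_r/M_o = 1393/349.5 = 3.987.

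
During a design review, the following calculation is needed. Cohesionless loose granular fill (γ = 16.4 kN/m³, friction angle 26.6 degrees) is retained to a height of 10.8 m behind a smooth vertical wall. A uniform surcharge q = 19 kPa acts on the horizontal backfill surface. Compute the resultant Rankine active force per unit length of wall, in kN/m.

443 kN/m

K_a = tan²(45° − φ/2) = 0.3814.
Soil triangle: ½ K_a γ H² = 0.5×0.3814×16.4×10.8² = 364.8 kN/m.
Surcharge rectangle: K_a q H = 0.3814×19×10.8 = 78.27 kN/m.
Total = 364.8 + 78.27 = 443.1 kN/m.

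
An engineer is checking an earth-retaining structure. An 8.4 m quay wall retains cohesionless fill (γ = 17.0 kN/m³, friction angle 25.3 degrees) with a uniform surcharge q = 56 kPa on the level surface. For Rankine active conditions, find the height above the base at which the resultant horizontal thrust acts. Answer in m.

3.42 m

K_a = 0.4012.
Triangular part P₁ = ½K_aγH² = 240.6 at H/3 = 2.800 m; rectangular part P₂ = K_a q H = 188.7 at H/2 = 4.200 m.
ȳ = (P₁·2.800 + P₂·4.200)/(P₁+P₂) = 3.415 m.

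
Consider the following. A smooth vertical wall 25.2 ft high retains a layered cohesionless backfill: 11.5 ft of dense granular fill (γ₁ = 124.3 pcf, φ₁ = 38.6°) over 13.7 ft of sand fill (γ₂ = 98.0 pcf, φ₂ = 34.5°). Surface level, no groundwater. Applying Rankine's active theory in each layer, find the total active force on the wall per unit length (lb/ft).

9870 lb/ft

K_a1 = tan²(45°−38.6°/2) = 0.2316; K_a2 = tan²(45°−34.5°/2) = 0.2768.
Layer 1: σ at base = K_a1 γ₁ h₁ = 331.1 psf; P₁ = ½×331.1×11.5 = 1904.
Layer 2: σ_v at top = γ₁h₁ = 1429; σ_h top = K_a2×1429 = 395.7; σ_h base = K_a2×(1429+98.0×13.7) = 767.3.
P₂ = ½(395.7+767.3)×13.7 = 7967. Total P_a = 1904+7967 = 9870 lb/ft.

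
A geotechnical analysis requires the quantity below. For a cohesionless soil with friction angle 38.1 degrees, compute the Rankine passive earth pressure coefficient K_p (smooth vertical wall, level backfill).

4.22

K_p = (1 + sin φ)/(1 − sin φ) = tan²(45° + 38.1°/2) = 4.222.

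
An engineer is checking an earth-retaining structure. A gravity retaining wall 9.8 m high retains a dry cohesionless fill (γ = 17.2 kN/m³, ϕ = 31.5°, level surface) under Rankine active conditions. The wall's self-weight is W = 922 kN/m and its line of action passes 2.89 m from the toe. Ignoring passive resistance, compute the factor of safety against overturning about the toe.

K_a = tan²(45° − 31.5°/2) = 0.3136.
P_a = ½K_aγH² = 0.5×0.3136×17.2×9.8² = 259.0 kN/m, acting at H/3 = 3.267 m above the base.
Overturning moment M_o = P_a × H/3 = 259.0 × 3.267 = 846.2.
Resisting moment M_r = W × 2.89 = 922 × 2.89 = 2665.
FS_overturning = M_r/M_o = 2665/846.2 = 3.149.

3.15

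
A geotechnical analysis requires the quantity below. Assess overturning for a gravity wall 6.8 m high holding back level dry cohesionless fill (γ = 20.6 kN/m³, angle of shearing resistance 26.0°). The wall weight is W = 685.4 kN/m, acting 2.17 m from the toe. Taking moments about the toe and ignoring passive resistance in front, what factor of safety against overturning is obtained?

K_a = tan²(45° − 26.0°/2) = 0.3905.
P_a = ½K_aγH² = 0.5×0.3905×20.6×6.8² = 186.0 kN/m, acting at H/3 = 2.267 m above the base.
Overturning moment M_o = P_a × H/3 = 186.0 × 2.267 = 421.5.
Resisting moment M_r = W × 2.17 = 685.4 × 2.17 = 1487.
FS_overturning = M_r/M_o = 1487/421.5 = 3.528.

3.53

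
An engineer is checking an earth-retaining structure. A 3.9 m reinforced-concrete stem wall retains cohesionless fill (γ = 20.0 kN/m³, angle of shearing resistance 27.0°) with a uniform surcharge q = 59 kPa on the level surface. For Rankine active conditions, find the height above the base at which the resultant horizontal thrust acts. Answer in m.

K_a = 0.3755.
Triangular part P₁ = ½K_aγH² = 57.12 at H/3 = 1.300 m; rectangular part P₂ = K_a q H = 86.41 at H/2 = 1.950 m.
ȳ = (P₁·1.300 + P₂·1.950)/(P₁+P₂) = 1.691 m.

1.69 m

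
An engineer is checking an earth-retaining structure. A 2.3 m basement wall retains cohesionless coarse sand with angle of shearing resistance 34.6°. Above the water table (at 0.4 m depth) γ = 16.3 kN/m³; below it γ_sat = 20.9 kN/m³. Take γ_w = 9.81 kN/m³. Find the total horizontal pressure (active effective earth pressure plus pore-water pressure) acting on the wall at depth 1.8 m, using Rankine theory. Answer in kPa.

19.8 kPa

K_a = (1 − sin φ)/(1 + sin φ) = 0.2756.
γ' = 20.9 − 9.81 = 11.09 kN/m³.
Effective vertical stress at 1.8 m: σ'_v = 16.3×0.4 + 11.09×1.40 = 22.05 kPa.
σ'_h = K_a σ'_v = 0.2756 × 22.05 = 6.077 kPa; u = γ_w × 1.40 = 13.73 kPa.
Total σ_h = 6.077 + 13.73 = 19.81 kPa.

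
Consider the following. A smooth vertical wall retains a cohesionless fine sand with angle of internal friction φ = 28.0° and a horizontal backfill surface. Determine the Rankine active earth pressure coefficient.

K_a = tan²(45° − φ/2) = tan²(31.00°) = 0.3610.

0.361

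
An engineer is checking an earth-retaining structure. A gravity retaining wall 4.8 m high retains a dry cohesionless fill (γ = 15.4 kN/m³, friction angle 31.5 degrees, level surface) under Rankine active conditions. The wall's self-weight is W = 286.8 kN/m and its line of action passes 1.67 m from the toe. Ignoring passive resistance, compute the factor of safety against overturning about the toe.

5.38

K_a = tan²(45° − 31.5°/2) = 0.3136.
P_a = ½K_aγH² = 0.5×0.3136×15.4×4.8² = 55.64 kN/m, acting at H/3 = 1.600 m above the base.
Overturning moment M_o = P_a × H/3 = 55.64 × 1.600 = 89.02.
Resisting moment M_r = W × 1.67 = 286.8 × 1.67 = 479.0.
FS_overturning = M_r/M_o = 479.0/89.02 = 5.380.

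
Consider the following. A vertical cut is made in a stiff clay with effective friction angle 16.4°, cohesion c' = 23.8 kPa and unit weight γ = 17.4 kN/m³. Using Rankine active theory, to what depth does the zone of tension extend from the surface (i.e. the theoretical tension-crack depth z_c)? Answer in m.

K_a = tan²(45° − 16.4°/2) = 0.5596; √K_a = 0.7481.
The active pressure is zero where K_a γ z = 2c√K_a, so z_c = 2c/(γ√K_a) = 2×23.8/(17.4×0.7481) = 3.657 m.

3.66 m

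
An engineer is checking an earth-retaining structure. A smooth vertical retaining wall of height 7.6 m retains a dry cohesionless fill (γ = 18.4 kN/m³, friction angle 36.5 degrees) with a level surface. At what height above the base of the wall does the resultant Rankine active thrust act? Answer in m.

2.53 m

K_a = 0.2541.
The pressure distribution is triangular, so the resultant acts at H/3 above the base = 7.6/3 = 2.533 m.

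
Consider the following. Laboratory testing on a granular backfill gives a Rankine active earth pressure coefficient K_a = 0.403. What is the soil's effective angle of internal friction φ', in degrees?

K_a = tan²(45° − φ/2) ⇒ 45° − φ/2 = arctan(√0.403) = 32.41°.
φ = 2(45° − 32.41°) = 25.18°.

25.2°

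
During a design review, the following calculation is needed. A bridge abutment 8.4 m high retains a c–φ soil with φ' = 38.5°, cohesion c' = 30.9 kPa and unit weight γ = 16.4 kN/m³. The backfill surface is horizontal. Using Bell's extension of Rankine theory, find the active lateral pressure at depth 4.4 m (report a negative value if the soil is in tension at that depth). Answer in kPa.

K_a = (1 − sin φ)/(1 + sin φ) = 0.2327.
σ_a = K_a γ z − 2c√K_a = 0.2327×16.4×4.4 − 2×30.9×0.4823 = -13.02 kPa.

-13.0 kPa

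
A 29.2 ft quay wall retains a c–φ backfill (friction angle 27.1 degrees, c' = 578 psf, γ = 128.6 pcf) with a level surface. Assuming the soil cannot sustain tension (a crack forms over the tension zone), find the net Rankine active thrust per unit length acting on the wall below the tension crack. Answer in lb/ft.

5060 lb/ft

K_a = 0.3741; √K_a = 0.6116.
Tension-crack depth z_c = 2c/(γ√K_a) = 2×578/(128.6×0.6116) = 14.70 ft.
σ_a at base = K_a γ H − 2c√K_a = 0.3741×128.6×29.2 − 2×578×0.6116 = 697.6 psf.
P_a = ½ × 697.6 × (H − z_c) = 0.5×697.6×14.50 = 5059 lb/ft.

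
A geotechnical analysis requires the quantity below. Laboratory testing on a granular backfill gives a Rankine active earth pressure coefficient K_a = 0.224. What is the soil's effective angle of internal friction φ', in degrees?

K_a = tan²(45° − φ/2) ⇒ 45° − φ/2 = arctan(√0.224) = 25.33°.
φ = 2(45° − 25.33°) = 39.34°.

39.3°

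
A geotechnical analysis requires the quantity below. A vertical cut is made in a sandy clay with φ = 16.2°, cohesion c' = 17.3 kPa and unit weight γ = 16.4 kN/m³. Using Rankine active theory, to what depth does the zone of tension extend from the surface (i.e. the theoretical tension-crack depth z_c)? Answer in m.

2.81 m

K_a = tan²(45° − 16.2°/2) = 0.5637; √K_a = 0.7508.
The active pressure is zero where K_a γ z = 2c√K_a, so z_c = 2c/(γ√K_a) = 2×17.3/(16.4×0.7508) = 2.810 m.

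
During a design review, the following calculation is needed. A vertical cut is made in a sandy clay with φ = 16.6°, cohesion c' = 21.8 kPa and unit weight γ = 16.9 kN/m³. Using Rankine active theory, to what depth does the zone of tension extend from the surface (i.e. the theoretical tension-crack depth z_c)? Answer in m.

3.46 m

K_a = tan²(45° − 16.6°/2) = 0.5556; √K_a = 0.7454.
The active pressure is zero where K_a γ z = 2c√K_a, so z_c = 2c/(γ√K_a) = 2×21.8/(16.9×0.7454) = 3.461 m.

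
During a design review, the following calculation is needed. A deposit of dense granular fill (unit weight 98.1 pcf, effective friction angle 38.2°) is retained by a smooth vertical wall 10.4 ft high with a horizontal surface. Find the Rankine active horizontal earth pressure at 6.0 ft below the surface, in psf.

K_a = (1 − sin φ)/(1 + sin φ) = 0.2358.
σ_h = K_a γ z = 0.2358 × 98.1 × 6.0 = 138.8 psf.

139 psf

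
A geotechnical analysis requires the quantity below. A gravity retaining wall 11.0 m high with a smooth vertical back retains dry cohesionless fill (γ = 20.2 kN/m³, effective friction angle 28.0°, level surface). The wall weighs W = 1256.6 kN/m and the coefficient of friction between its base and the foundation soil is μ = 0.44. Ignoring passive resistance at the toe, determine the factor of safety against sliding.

K_a = tan²(45° − 28.0°/2) = 0.3610.
P_a = ½K_aγH² = 0.5×0.3610×20.2×11.0² = 441.2 kN/m, acting at H/3 = 3.667 m above the base.
FS_sliding = μW / P_a = 0.44×1256.6 / 441.2 = 1.253.

1.25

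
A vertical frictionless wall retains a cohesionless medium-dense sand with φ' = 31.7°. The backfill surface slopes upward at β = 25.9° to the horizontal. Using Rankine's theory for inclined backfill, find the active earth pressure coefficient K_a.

K_a = cos β · (cos β − √(cos²β − cos²φ)) / (cos β + √(cos²β − cos²φ)).
cos β = 0.8996, cos φ = 0.8508, √(cos²β − cos²φ) = 0.2921.
K_a = 0.8996 × (0.8996 − 0.2921)/(0.8996 + 0.2921) = 0.4586.

0.459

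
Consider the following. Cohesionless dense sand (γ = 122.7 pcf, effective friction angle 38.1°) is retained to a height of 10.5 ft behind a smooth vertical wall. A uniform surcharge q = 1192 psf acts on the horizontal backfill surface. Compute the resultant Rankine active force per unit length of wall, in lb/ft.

4570 lb/ft

K_a = tan²(45° − φ/2) = 0.2368.
Soil triangle: ½ K_a γ H² = 0.5×0.2368×122.7×10.5² = 1602 lb/ft.
Surcharge rectangle: K_a q H = 0.2368×1192×10.5 = 2964 lb/ft.
Total = 1602 + 2964 = 4566 lb/ft.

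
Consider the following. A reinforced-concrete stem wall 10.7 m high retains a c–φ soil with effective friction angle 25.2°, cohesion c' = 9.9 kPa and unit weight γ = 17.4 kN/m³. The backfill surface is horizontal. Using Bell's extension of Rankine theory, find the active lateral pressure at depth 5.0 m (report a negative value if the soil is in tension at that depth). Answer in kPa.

22.5 kPa

K_a = (1 − sin φ)/(1 + sin φ) = 0.4027.
σ_a = K_a γ z − 2c√K_a = 0.4027×17.4×5.0 − 2×9.9×0.6346 = 22.47 kPa.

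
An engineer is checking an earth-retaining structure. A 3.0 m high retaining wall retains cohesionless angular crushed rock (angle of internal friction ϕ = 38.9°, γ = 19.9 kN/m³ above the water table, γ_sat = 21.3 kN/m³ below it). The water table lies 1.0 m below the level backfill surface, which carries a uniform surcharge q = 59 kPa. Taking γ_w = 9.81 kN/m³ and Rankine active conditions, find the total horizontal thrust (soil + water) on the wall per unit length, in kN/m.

K_a = tan²(45° − φ/2) = 0.2285.
γ' = 21.3 − 9.81 = 11.49 kN/m³. h₂ = H − d_w = 2.0 m.
σ'_h: at surface K_a·q = 13.48; at WT K_a(q+γd_w) = 18.03; at base K_a(q+γd_w+γ'h₂) = 23.28 kPa.
P₁ = ½(13.48+18.03)×1.0 = 15.76; P₂ = ½(18.03+23.28)×2.0 = 41.31; P_w = ½γ_w h₂² = 19.62.
Total = 15.76+41.31+19.62 = 76.69 kN/m.

76.7 kN/m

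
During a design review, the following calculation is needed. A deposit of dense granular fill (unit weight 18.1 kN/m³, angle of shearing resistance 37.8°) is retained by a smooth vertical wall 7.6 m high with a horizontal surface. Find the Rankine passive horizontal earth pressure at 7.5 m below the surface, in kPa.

566 kPa

K_p = (1 + sin φ)/(1 − sin φ) = 4.167.
σ_h = K_p γ z = 4.167 × 18.1 × 7.5 = 565.6 kPa.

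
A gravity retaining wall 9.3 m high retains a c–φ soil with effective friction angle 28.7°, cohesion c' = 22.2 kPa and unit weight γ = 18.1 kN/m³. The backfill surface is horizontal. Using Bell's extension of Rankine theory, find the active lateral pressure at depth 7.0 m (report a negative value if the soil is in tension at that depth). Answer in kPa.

18.2 kPa

K_a = (1 − sin φ)/(1 + sin φ) = 0.3511.
σ_a = K_a γ z − 2c√K_a = 0.3511×18.1×7.0 − 2×22.2×0.5926 = 18.18 kPa.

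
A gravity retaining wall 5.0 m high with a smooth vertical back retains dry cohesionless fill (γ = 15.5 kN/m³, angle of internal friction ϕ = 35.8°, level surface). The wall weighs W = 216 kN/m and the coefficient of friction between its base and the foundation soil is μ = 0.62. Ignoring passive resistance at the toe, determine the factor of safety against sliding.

2.64

K_a = tan²(45° − 35.8°/2) = 0.2619.
P_a = ½K_aγH² = 0.5×0.2619×15.5×5.0² = 50.74 kN/m, acting at H/3 = 1.667 m above the base.
FS_sliding = μW / P_a = 0.62×216 / 50.74 = 2.640.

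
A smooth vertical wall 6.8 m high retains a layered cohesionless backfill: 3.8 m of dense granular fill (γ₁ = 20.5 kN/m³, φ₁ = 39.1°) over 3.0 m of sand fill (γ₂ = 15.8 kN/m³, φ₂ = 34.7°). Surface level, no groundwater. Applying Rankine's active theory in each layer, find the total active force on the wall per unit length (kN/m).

K_a1 = tan²(45°−39.1°/2) = 0.2265; K_a2 = tan²(45°−34.7°/2) = 0.2745.
Layer 1: σ at base = K_a1 γ₁ h₁ = 17.64 kPa; P₁ = ½×17.64×3.8 = 33.52.
Layer 2: σ_v at top = γ₁h₁ = 77.90; σ_h top = K_a2×77.90 = 21.38; σ_h base = K_a2×(77.90+15.8×3.0) = 34.39.
P₂ = ½(21.38+34.39)×3.0 = 83.66. Total P_a = 33.52+83.66 = 117.2 kN/m.

117 kN/m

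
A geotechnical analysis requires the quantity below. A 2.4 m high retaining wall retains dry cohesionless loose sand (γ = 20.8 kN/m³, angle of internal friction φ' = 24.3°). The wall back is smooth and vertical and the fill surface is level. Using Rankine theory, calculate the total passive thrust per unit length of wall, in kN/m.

K_p = tan²(45° + φ/2) = 2.399.
P_p = ½ K_p γ H² = 0.5 × 2.399 × 20.8 × 2.4² = 143.7 kN/m.

144 kN/m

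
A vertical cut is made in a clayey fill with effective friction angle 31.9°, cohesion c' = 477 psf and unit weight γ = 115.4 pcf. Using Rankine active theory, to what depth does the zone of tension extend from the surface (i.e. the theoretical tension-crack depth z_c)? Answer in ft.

K_a = tan²(45° − 31.9°/2) = 0.3085; √K_a = 0.5555.
The active pressure is zero where K_a γ z = 2c√K_a, so z_c = 2c/(γ√K_a) = 2×477/(115.4×0.5555) = 14.88 ft.

14.9 ft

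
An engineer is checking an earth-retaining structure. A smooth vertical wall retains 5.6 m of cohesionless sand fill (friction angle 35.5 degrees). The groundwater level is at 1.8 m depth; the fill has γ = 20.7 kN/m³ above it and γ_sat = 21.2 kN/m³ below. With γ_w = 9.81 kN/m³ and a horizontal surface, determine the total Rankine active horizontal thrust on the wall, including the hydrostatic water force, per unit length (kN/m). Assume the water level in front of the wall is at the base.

K_a = tan²(45° − φ/2) = 0.2653.
γ' = 21.2 − 9.81 = 11.39 kN/m³. Depth below WT = 3.8 m.
σ'_h at WT = K_a γ d_w = 9.884 kPa; at base = 9.884 + K_a γ' × 3.8 = 21.36 kPa.
P₁ (0–1.8 m) = ½×9.884×1.8 = 8.895. P₂ (1.8–5.6 m) = ½(9.884+21.36)×3.8 = 59.37.
P_w = ½ γ_w h₂² = 0.5×9.81×3.8² = 70.83. Total = 8.895+59.37+70.83 = 139.1 kN/m.

139 kN/m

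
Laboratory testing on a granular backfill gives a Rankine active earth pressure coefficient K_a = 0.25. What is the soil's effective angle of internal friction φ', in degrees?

36.9°

K_a = tan²(45° − φ/2) ⇒ 45° − φ/2 = arctan(√0.25) = 26.57°.
φ = 2(45° − 26.57°) = 36.87°.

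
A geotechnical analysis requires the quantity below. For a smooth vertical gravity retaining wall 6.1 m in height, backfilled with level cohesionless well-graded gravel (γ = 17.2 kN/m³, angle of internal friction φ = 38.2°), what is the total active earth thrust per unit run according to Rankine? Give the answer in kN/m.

K_a = tan²(45° − φ/2) = 0.2358.
P_a = ½ K_a γ H² = 0.5 × 0.2358 × 17.2 × 6.1² = 75.45 kN/m.

75.5 kN/m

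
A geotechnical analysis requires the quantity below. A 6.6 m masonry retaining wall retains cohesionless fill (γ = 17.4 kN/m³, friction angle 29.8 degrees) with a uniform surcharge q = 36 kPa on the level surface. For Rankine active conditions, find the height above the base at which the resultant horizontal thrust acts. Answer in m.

K_a = 0.3360.
Triangular part P₁ = ½K_aγH² = 127.3 at H/3 = 2.200 m; rectangular part P₂ = K_a q H = 79.84 at H/2 = 3.300 m.
ȳ = (P₁·2.200 + P₂·3.300)/(P₁+P₂) = 2.624 m.

2.62 m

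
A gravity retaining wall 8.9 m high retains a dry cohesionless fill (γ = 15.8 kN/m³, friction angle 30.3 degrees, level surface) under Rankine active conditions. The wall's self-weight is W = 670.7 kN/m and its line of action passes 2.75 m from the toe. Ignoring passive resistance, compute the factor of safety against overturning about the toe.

K_a = tan²(45° − 30.3°/2) = 0.3293.
P_a = ½K_aγH² = 0.5×0.3293×15.8×8.9² = 206.1 kN/m, acting at H/3 = 2.967 m above the base.
Overturning moment M_o = P_a × H/3 = 206.1 × 2.967 = 611.4.
Resisting moment M_r = W × 2.75 = 670.7 × 2.75 = 1844.
FS_overturning = M_r/M_o = 1844/611.4 = 3.017.

3.02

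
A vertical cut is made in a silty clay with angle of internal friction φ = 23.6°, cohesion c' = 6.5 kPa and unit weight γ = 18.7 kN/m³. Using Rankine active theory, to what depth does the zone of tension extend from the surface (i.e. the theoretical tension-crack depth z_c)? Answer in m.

K_a = tan²(45° − 23.6°/2) = 0.4282; √K_a = 0.6544.
The active pressure is zero where K_a γ z = 2c√K_a, so z_c = 2c/(γ√K_a) = 2×6.5/(18.7×0.6544) = 1.062 m.

1.06 m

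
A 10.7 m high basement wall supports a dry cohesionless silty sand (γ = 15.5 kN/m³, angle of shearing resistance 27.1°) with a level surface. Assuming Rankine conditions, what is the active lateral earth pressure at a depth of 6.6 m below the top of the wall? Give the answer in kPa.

38.3 kPa

K_a = (1 − sin φ)/(1 + sin φ) = 0.3741.
σ_h = K_a γ z = 0.3741 × 15.5 × 6.6 = 38.27 kPa.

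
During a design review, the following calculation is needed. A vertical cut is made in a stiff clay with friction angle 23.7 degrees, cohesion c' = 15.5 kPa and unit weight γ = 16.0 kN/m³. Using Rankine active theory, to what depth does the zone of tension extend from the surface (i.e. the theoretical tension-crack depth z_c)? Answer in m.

K_a = tan²(45° − 23.7°/2) = 0.4266; √K_a = 0.6531.
The active pressure is zero where K_a γ z = 2c√K_a, so z_c = 2c/(γ√K_a) = 2×15.5/(16.0×0.6531) = 2.966 m.

2.97 m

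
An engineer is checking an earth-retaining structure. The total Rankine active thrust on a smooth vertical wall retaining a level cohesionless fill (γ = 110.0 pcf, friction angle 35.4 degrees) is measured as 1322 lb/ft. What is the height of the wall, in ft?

K_a = 0.2664. P_a = ½ K_a γ H² ⇒ H = √(2P_a/(K_a γ)).
H = √(2×1322/(0.2664×110.0)) = 9.499 ft.

9.50 ft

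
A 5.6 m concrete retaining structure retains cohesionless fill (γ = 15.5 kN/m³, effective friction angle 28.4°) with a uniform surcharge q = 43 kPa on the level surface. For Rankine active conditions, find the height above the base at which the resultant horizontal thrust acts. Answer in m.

K_a = 0.3554.
Triangular part P₁ = ½K_aγH² = 86.37 at H/3 = 1.867 m; rectangular part P₂ = K_a q H = 85.57 at H/2 = 2.800 m.
ȳ = (P₁·1.867 + P₂·2.800)/(P₁+P₂) = 2.331 m.

2.33 m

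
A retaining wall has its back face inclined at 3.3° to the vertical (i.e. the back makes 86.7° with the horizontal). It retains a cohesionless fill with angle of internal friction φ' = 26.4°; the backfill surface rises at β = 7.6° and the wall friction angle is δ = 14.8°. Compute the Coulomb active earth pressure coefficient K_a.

K_a = sin²(α+φ) / [sin²α · sin(α−δ) · (1 + √{sin(φ+δ)sin(φ−β) / (sin(α−δ)sin(α+β))})²].
With α = 86.7°, φ = 26.4°, δ = 14.8°, β = 7.6°: K_a = 0.4115.

0.411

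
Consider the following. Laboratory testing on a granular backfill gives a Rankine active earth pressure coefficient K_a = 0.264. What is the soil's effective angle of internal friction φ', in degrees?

K_a = tan²(45° − φ/2) ⇒ 45° − φ/2 = arctan(√0.264) = 27.19°.
φ = 2(45° − 27.19°) = 35.61°.

35.6°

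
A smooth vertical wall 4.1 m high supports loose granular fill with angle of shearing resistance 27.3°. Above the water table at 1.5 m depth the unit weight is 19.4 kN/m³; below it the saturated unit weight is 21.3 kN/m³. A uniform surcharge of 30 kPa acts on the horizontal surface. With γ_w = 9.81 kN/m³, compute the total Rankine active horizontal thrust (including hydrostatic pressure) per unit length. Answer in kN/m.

129 kN/m

K_a = tan²(45° − φ/2) = 0.3711.
γ' = 21.3 − 9.81 = 11.49 kN/m³. h₂ = H − d_w = 2.6 m.
σ'_h: at surface K_a·q = 11.13; at WT K_a(q+γd_w) = 21.93; at base K_a(q+γd_w+γ'h₂) = 33.02 kPa.
P₁ = ½(11.13+21.93)×1.5 = 24.80; P₂ = ½(21.93+33.02)×2.6 = 71.44; P_w = ½γ_w h₂² = 33.16.
Total = 24.80+71.44+33.16 = 129.4 kN/m.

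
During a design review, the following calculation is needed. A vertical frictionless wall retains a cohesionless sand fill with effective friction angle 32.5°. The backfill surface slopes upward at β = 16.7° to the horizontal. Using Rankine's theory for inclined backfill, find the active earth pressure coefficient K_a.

0.342

K_a = cos β · (cos β − √(cos²β − cos²φ)) / (cos β + √(cos²β − cos²φ)).
cos β = 0.9578, cos φ = 0.8434, √(cos²β − cos²φ) = 0.4540.
K_a = 0.9578 × (0.9578 − 0.4540)/(0.9578 + 0.4540) = 0.3418.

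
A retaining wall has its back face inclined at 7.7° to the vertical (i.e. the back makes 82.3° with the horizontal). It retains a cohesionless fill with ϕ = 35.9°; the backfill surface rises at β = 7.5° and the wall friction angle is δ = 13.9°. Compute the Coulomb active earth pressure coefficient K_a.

K_a = sin²(α+φ) / [sin²α · sin(α−δ) · (1 + √{sin(φ+δ)sin(φ−β) / (sin(α−δ)sin(α+β))})²].
With α = 82.3°, φ = 35.9°, δ = 13.9°, β = 7.5°: K_a = 0.3221.

0.322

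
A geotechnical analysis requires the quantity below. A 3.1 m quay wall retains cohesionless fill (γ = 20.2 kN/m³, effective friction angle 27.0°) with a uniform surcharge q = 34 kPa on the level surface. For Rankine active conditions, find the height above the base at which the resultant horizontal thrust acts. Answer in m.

K_a = 0.3755.
Triangular part P₁ = ½K_aγH² = 36.45 at H/3 = 1.033 m; rectangular part P₂ = K_a q H = 39.58 at H/2 = 1.550 m.
ȳ = (P₁·1.033 + P₂·1.550)/(P₁+P₂) = 1.302 m.

1.30 m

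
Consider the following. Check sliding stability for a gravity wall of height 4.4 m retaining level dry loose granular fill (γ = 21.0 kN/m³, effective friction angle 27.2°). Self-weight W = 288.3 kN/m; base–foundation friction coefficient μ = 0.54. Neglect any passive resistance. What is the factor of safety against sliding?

2.06

K_a = tan²(45° − 27.2°/2) = 0.3726.
P_a = ½K_aγH² = 0.5×0.3726×21.0×4.4² = 75.74 kN/m, acting at H/3 = 1.467 m above the base.
FS_sliding = μW / P_a = 0.54×288.3 / 75.74 = 2.055.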